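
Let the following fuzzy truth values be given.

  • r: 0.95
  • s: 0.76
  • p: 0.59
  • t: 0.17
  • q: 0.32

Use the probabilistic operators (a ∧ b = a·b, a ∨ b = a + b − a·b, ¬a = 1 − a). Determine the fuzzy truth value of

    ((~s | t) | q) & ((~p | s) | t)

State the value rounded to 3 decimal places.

0.504

~s = 1 − 0.7600 = 0.2400
~s | t = a + b − a·b on (0.2400, 0.1700) = 0.3692
(~s | t) | q = a + b − a·b on (0.3692, 0.3200) = 0.5711
~p = 1 − 0.5900 = 0.4100
~p | s = a + b − a·b on (0.4100, 0.7600) = 0.8584
(~p | s) | t = a + b − a·b on (0.8584, 0.1700) = 0.8825
((~s | t) | q) & ((~p | s) | t) = a·b on (0.5711, 0.8825) = 0.5039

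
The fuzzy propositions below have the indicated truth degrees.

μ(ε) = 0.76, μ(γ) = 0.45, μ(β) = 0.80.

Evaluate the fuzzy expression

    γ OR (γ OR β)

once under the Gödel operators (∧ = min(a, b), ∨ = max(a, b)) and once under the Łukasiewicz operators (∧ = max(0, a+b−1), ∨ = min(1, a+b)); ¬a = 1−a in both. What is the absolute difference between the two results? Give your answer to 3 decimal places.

Under Gödel:
  γ OR β = max(a, b) on (0.45, 0.80) = 0.80
  γ OR (γ OR β) = max(a, b) on (0.45, 0.80) = 0.80
  → value = 0.8000
Under Łukasiewicz:
  γ OR β = min(1, a+b) on (0.45, 0.80) = 1.00
  γ OR (γ OR β) = min(1, a+b) on (0.45, 1.00) = 1.00
  → value = 1.0000
|0.8000 − 1.0000| = 0.200

0.200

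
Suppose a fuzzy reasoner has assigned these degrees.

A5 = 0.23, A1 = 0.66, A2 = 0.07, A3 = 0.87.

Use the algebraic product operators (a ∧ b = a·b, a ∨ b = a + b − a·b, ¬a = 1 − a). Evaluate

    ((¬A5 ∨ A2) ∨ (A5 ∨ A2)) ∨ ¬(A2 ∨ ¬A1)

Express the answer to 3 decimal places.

¬A5 = 1 − 0.2300 = 0.7700
¬A5 ∨ A2 = a + b − a·b on (0.7700, 0.0700) = 0.7861
A5 ∨ A2 = a + b − a·b on (0.2300, 0.0700) = 0.2839
(¬A5 ∨ A2) ∨ (A5 ∨ A2) = a + b − a·b on (0.7861, 0.2839) = 0.8468
¬A1 = 1 − 0.6600 = 0.3400
A2 ∨ ¬A1 = a + b − a·b on (0.0700, 0.3400) = 0.3862
¬(A2 ∨ ¬A1) = 1 − 0.3862 = 0.6138
((¬A5 ∨ A2) ∨ (A5 ∨ A2)) ∨ ¬(A2 ∨ ¬A1) = a + b − a·b on (0.8468, 0.6138) = 0.9408

0.941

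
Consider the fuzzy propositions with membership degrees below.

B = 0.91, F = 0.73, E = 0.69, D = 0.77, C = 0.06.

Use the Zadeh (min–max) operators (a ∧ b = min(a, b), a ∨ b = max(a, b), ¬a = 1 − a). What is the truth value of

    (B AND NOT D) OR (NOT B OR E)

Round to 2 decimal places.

NOT D = 1 − 0.77 = 0.23
B AND NOT D = min(a, b) on (0.91, 0.23) = 0.23
NOT B = 1 − 0.91 = 0.09
NOT B OR E = max(a, b) on (0.09, 0.69) = 0.69
(B AND NOT D) OR (NOT B OR E) = max(a, b) on (0.23, 0.69) = 0.69

0.69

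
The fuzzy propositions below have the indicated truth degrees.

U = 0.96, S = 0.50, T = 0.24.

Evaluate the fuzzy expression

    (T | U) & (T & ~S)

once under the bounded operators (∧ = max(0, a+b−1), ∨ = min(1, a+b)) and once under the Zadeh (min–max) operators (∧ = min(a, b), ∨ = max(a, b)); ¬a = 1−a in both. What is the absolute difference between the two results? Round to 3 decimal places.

Under bounded:
  T | U = min(1, a+b) on (0.24, 0.96) = 1.00
  ~S = 1 − 0.50 = 0.50
  T & ~S = max(0, a+b−1) on (0.24, 0.50) = 0.00
  (T | U) & (T & ~S) = max(0, a+b−1) on (1.00, 0.00) = 0.00
  → value = 0.0000
Under Zadeh (min–max):
  T | U = max(a, b) on (0.24, 0.96) = 0.96
  ~S = 1 − 0.50 = 0.50
  T & ~S = min(a, b) on (0.24, 0.50) = 0.24
  (T | U) & (T & ~S) = min(a, b) on (0.96, 0.24) = 0.24
  → value = 0.2400
|0.0000 − 0.2400| = 0.240

0.240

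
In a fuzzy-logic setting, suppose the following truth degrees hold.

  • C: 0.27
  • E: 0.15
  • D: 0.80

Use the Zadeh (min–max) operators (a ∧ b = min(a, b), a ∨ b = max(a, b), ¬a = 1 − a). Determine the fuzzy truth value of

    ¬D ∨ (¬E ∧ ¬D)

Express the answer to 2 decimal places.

0.20

¬D = 1 − 0.80 = 0.20
¬E = 1 − 0.15 = 0.85
¬D = 1 − 0.80 = 0.20
¬E ∧ ¬D = min(a, b) on (0.85, 0.20) = 0.20
¬D ∨ (¬E ∧ ¬D) = max(a, b) on (0.20, 0.20) = 0.20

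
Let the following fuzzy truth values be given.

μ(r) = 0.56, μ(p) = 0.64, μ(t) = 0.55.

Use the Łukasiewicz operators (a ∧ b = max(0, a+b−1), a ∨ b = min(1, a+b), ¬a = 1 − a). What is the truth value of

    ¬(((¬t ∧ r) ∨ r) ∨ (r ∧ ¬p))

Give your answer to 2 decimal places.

¬t = 1 − 0.55 = 0.45
¬t ∧ r = max(0, a+b−1) on (0.45, 0.56) = 0.01
(¬t ∧ r) ∨ r = min(1, a+b) on (0.01, 0.56) = 0.57
¬p = 1 − 0.64 = 0.36
r ∧ ¬p = max(0, a+b−1) on (0.56, 0.36) = 0.00
((¬t ∧ r) ∨ r) ∨ (r ∧ ¬p) = min(1, a+b) on (0.57, 0.00) = 0.57
¬(((¬t ∧ r) ∨ r) ∨ (r ∧ ¬p)) = 1 − 0.57 = 0.43

0.43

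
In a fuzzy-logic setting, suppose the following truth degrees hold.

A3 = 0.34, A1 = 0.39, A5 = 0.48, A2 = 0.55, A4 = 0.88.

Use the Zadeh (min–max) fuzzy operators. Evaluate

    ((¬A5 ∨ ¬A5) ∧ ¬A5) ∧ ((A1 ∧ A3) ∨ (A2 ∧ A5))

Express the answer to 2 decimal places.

¬A5 = 1 − 0.48 = 0.52
¬A5 = 1 − 0.48 = 0.52
¬A5 ∨ ¬A5 = max(a, b) on (0.52, 0.52) = 0.52
¬A5 = 1 − 0.48 = 0.52
(¬A5 ∨ ¬A5) ∧ ¬A5 = min(a, b) on (0.52, 0.52) = 0.52
A1 ∧ A3 = min(a, b) on (0.39, 0.34) = 0.34
A2 ∧ A5 = min(a, b) on (0.55, 0.48) = 0.48
(A1 ∧ A3) ∨ (A2 ∧ A5) = max(a, b) on (0.34, 0.48) = 0.48
((¬A5 ∨ ¬A5) ∧ ¬A5) ∧ ((A1 ∧ A3) ∨ (A2 ∧ A5)) = min(a, b) on (0.52, 0.48) = 0.48

0.48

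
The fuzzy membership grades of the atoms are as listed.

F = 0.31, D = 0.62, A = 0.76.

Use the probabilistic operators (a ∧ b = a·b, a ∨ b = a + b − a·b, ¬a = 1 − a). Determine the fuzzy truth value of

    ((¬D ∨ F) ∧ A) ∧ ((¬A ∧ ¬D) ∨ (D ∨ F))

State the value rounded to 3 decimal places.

¬D = 1 − 0.6200 = 0.3800
¬D ∨ F = a + b − a·b on (0.3800, 0.3100) = 0.5722
(¬D ∨ F) ∧ A = a·b on (0.5722, 0.7600) = 0.4349
¬A = 1 − 0.7600 = 0.2400
¬D = 1 − 0.6200 = 0.3800
¬A ∧ ¬D = a·b on (0.2400, 0.3800) = 0.0912
D ∨ F = a + b − a·b on (0.6200, 0.3100) = 0.7378
(¬A ∧ ¬D) ∨ (D ∨ F) = a + b − a·b on (0.0912, 0.7378) = 0.7617
((¬D ∨ F) ∧ A) ∧ ((¬A ∧ ¬D) ∨ (D ∨ F)) = a·b on (0.4349, 0.7617) = 0.3312

0.331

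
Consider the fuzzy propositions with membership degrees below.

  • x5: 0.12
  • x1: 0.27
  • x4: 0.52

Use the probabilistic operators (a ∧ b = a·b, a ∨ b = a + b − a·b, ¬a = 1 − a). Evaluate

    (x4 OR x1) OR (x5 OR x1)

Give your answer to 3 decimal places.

0.775

x4 OR x1 = a + b − a·b on (0.5200, 0.2700) = 0.6496
x5 OR x1 = a + b − a·b on (0.1200, 0.2700) = 0.3576
(x4 OR x1) OR (x5 OR x1) = a + b − a·b on (0.6496, 0.3576) = 0.7749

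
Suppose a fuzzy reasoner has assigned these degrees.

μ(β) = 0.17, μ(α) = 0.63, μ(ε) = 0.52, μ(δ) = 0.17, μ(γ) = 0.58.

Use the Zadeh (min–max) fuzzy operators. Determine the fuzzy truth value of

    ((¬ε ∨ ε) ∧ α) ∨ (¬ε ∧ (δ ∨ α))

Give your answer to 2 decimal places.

¬ε = 1 − 0.52 = 0.48
¬ε ∨ ε = max(a, b) on (0.48, 0.52) = 0.52
(¬ε ∨ ε) ∧ α = min(a, b) on (0.52, 0.63) = 0.52
¬ε = 1 − 0.52 = 0.48
δ ∨ α = max(a, b) on (0.17, 0.63) = 0.63
¬ε ∧ (δ ∨ α) = min(a, b) on (0.48, 0.63) = 0.48
((¬ε ∨ ε) ∧ α) ∨ (¬ε ∧ (δ ∨ α)) = max(a, b) on (0.52, 0.48) = 0.52

0.52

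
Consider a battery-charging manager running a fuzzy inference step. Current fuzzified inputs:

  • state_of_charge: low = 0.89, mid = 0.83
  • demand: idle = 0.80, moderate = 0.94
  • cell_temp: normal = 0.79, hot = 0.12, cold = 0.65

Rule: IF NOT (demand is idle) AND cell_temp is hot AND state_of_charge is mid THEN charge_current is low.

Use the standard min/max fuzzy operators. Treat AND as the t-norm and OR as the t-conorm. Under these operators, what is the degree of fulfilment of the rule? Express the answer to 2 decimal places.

0.12

firing strength: ¬idle=1−0.80=0.20, hot=0.12, mid=0.83; AND[min(a, b)] → w = 0.12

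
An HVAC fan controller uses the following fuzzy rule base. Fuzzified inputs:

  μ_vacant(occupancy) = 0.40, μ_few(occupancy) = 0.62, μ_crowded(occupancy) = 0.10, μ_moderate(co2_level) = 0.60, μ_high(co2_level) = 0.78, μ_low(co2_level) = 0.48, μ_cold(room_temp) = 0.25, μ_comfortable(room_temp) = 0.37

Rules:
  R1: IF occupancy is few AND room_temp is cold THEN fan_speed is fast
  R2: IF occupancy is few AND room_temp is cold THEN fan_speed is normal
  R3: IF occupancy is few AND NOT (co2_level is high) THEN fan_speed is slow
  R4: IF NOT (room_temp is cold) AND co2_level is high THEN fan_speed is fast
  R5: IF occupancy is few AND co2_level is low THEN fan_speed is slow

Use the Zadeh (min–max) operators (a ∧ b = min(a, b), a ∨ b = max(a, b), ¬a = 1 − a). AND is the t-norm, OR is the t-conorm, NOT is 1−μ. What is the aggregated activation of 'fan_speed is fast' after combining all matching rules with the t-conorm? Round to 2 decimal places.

R1: few=0.62, cold=0.25; AND[min(a, b)] → w = 0.25
R2: few=0.62, cold=0.25; AND[min(a, b)] → w = 0.25
R3: few=0.62, ¬high=1−0.78=0.22; AND[min(a, b)] → w = 0.22
R4: ¬cold=1−0.25=0.75, high=0.78; AND[min(a, b)] → w = 0.75
R5: few=0.62, low=0.48; AND[min(a, b)] → w = 0.48
Rules with consequent 'fast': {R1, R4} → strengths 0.25, 0.75
Aggregate via t-conorm [max(a, b)]: 0.75

0.75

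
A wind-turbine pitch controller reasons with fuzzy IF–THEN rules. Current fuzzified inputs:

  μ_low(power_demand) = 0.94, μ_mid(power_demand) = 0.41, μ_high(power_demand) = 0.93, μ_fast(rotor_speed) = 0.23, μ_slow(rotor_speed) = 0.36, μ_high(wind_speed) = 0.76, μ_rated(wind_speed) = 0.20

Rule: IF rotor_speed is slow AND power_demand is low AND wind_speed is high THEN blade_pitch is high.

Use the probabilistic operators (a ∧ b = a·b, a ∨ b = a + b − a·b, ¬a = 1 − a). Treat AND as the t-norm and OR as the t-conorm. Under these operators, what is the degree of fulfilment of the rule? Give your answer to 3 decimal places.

firing strength: slow=0.36, low=0.94, high=0.76; AND[a·b] → w = 0.2572

0.257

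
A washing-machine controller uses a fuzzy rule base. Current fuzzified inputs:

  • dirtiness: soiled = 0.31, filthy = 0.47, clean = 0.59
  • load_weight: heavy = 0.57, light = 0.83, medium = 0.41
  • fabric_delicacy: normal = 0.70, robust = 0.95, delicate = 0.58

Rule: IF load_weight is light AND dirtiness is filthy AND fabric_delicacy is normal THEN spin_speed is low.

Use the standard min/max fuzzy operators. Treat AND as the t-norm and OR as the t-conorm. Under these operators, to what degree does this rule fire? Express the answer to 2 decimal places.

0.47

firing strength: light=0.83, filthy=0.47, normal=0.70; AND[min(a, b)] → w = 0.47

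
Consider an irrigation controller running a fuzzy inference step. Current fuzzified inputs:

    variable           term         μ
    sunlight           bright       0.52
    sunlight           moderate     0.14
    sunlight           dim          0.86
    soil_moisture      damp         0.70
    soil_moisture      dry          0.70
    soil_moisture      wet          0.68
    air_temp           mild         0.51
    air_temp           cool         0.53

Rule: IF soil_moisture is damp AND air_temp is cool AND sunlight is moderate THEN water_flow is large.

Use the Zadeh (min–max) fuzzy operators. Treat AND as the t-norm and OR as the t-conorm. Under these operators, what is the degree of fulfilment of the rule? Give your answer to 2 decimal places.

0.14

firing strength: damp=0.70, cool=0.53, moderate=0.14; AND[min(a, b)] → w = 0.14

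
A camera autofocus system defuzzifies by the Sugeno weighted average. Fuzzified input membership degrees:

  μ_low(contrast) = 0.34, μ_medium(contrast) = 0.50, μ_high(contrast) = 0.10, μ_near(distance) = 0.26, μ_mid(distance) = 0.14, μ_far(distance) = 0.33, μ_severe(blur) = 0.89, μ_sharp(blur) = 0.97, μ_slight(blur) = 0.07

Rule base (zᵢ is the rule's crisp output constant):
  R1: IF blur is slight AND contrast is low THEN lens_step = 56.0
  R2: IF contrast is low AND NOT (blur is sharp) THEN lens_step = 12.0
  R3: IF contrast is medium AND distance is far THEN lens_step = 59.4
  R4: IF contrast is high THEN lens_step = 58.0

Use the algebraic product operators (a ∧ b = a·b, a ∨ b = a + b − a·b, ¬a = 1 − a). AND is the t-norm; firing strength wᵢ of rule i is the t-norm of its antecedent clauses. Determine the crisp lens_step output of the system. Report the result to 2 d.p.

R1 (z=56.0): slight=0.07, low=0.34; AND[a·b] → w = 0.0238
R2 (z=12.0): low=0.34, ¬sharp=1−0.97=0.03; AND[a·b] → w = 0.0102
R3 (z=59.4): medium=0.50, far=0.33; AND[a·b] → w = 0.1650
R4 (z=58.0): high=0.10 → w = 0.1000
Weighted average = (0.0238·56.0 + 0.0102·12.0 + 0.1650·59.4 + 0.1000·58.0) / (0.0238 + 0.0102 + 0.1650 + 0.1000)
  = 17.0562 / 0.2990 = 57.04

57.04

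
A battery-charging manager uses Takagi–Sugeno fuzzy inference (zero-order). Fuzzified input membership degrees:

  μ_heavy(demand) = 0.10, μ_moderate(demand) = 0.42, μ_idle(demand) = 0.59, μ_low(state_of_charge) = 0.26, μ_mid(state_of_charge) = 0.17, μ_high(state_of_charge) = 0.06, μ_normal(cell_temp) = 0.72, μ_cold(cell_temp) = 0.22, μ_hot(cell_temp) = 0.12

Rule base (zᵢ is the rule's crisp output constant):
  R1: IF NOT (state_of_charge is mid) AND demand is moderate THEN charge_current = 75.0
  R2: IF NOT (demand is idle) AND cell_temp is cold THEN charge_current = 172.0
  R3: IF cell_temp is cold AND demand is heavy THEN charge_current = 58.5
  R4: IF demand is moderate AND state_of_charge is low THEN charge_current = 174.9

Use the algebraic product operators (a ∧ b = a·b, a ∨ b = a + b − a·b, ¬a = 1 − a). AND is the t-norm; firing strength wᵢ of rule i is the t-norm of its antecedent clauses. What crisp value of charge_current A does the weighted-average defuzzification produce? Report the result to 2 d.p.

R1 (z=75.0): ¬mid=1−0.17=0.83, moderate=0.42; AND[a·b] → w = 0.3486
R2 (z=172.0): ¬idle=1−0.59=0.41, cold=0.22; AND[a·b] → w = 0.0902
R3 (z=58.5): cold=0.22, heavy=0.10; AND[a·b] → w = 0.0220
R4 (z=174.9): moderate=0.42, low=0.26; AND[a·b] → w = 0.1092
Weighted average = (0.3486·75.0 + 0.0902·172.0 + 0.0220·58.5 + 0.1092·174.9) / (0.3486 + 0.0902 + 0.0220 + 0.1092)
  = 62.0455 / 0.5700 = 108.85

108.85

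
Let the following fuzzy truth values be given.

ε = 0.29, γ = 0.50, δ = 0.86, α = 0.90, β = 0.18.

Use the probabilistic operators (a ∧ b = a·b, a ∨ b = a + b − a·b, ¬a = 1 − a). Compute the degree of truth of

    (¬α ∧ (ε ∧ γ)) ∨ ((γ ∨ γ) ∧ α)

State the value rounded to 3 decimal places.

0.680

¬α = 1 − 0.9000 = 0.1000
ε ∧ γ = a·b on (0.2900, 0.5000) = 0.1450
¬α ∧ (ε ∧ γ) = a·b on (0.1000, 0.1450) = 0.0145
γ ∨ γ = a + b − a·b on (0.5000, 0.5000) = 0.7500
(γ ∨ γ) ∧ α = a·b on (0.7500, 0.9000) = 0.6750
(¬α ∧ (ε ∧ γ)) ∨ ((γ ∨ γ) ∧ α) = a + b − a·b on (0.0145, 0.6750) = 0.6797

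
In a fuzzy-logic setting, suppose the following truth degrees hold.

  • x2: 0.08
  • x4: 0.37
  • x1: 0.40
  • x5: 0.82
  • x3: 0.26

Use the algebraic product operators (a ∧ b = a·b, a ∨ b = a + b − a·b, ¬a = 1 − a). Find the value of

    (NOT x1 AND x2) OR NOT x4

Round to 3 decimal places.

NOT x1 = 1 − 0.4000 = 0.6000
NOT x1 AND x2 = a·b on (0.6000, 0.0800) = 0.0480
NOT x4 = 1 − 0.3700 = 0.6300
(NOT x1 AND x2) OR NOT x4 = a + b − a·b on (0.0480, 0.6300) = 0.6478

0.648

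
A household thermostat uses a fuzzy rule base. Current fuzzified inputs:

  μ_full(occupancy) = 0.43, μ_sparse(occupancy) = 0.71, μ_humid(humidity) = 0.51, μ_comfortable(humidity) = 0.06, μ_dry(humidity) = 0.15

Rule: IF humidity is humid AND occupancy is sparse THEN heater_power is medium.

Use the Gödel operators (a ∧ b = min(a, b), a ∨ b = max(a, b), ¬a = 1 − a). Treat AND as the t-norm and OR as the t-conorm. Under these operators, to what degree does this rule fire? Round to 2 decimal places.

0.51

firing strength: humid=0.51, sparse=0.71; AND[min(a, b)] → w = 0.51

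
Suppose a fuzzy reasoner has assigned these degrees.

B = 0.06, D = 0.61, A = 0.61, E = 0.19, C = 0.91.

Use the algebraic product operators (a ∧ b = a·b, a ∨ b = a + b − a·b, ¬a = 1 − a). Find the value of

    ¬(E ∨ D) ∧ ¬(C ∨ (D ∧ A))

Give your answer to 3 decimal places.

E ∨ D = a + b − a·b on (0.1900, 0.6100) = 0.6841
¬(E ∨ D) = 1 − 0.6841 = 0.3159
D ∧ A = a·b on (0.6100, 0.6100) = 0.3721
C ∨ (D ∧ A) = a + b − a·b on (0.9100, 0.3721) = 0.9435
¬(C ∨ (D ∧ A)) = 1 − 0.9435 = 0.0565
¬(E ∨ D) ∧ ¬(C ∨ (D ∧ A)) = a·b on (0.3159, 0.0565) = 0.0179

0.018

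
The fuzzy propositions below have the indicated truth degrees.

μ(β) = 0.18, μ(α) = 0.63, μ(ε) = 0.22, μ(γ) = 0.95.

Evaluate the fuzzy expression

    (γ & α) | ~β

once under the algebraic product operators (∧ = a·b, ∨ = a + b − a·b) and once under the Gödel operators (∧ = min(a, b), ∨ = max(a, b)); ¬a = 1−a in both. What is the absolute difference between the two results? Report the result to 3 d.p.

0.108

Under algebraic product:
  γ & α = a·b on (0.9500, 0.6300) = 0.5985
  ~β = 1 − 0.1800 = 0.8200
  (γ & α) | ~β = a + b − a·b on (0.5985, 0.8200) = 0.9277
  → value = 0.9277
Under Gödel:
  γ & α = min(a, b) on (0.95, 0.63) = 0.63
  ~β = 1 − 0.18 = 0.82
  (γ & α) | ~β = max(a, b) on (0.63, 0.82) = 0.82
  → value = 0.8200
|0.9277 − 0.8200| = 0.108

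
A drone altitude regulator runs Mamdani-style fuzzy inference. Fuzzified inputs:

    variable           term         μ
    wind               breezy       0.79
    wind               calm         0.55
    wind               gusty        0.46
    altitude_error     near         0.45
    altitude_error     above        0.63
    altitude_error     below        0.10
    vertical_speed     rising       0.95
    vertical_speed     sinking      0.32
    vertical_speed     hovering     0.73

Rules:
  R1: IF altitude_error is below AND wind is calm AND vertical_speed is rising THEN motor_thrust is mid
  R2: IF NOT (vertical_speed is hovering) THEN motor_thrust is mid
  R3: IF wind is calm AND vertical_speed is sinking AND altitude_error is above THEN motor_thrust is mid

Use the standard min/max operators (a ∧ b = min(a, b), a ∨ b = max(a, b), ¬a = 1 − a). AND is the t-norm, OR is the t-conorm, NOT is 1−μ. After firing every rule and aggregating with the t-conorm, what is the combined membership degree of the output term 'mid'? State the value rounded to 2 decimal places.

0.32

R1: below=0.10, calm=0.55, rising=0.95; AND[min(a, b)] → w = 0.10
R2: ¬hovering=1−0.73=0.27 → w = 0.27
R3: calm=0.55, sinking=0.32, above=0.63; AND[min(a, b)] → w = 0.32
Rules with consequent 'mid': {R1, R2, R3} → strengths 0.10, 0.27, 0.32
Aggregate via t-conorm [max(a, b)]: 0.32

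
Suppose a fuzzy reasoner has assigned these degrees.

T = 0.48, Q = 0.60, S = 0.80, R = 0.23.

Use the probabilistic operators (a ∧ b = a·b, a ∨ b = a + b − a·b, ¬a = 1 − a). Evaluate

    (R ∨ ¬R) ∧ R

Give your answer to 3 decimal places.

¬R = 1 − 0.2300 = 0.7700
R ∨ ¬R = a + b − a·b on (0.2300, 0.7700) = 0.8229
(R ∨ ¬R) ∧ R = a·b on (0.8229, 0.2300) = 0.1893

0.189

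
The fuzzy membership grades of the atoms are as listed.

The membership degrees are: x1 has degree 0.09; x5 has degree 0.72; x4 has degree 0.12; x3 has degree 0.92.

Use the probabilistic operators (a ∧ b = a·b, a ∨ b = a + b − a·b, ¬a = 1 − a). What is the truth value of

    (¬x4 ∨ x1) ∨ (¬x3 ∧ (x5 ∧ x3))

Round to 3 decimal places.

0.897

¬x4 = 1 − 0.1200 = 0.8800
¬x4 ∨ x1 = a + b − a·b on (0.8800, 0.0900) = 0.8908
¬x3 = 1 − 0.9200 = 0.0800
x5 ∧ x3 = a·b on (0.7200, 0.9200) = 0.6624
¬x3 ∧ (x5 ∧ x3) = a·b on (0.0800, 0.6624) = 0.0530
(¬x4 ∨ x1) ∨ (¬x3 ∧ (x5 ∧ x3)) = a + b − a·b on (0.8908, 0.0530) = 0.8966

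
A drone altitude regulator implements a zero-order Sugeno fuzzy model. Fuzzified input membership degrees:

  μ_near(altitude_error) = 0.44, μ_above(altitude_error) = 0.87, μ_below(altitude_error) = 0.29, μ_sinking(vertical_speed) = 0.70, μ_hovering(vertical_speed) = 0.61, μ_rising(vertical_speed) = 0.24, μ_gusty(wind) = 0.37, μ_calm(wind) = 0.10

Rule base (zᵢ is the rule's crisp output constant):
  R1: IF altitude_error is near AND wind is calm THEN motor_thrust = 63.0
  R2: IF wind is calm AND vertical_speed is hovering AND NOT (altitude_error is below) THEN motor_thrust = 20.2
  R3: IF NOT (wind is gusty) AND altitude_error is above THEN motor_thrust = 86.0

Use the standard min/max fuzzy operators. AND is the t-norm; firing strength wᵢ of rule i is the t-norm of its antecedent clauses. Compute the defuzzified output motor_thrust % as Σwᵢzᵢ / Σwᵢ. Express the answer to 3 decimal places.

R1 (z=63.0): near=0.44, calm=0.10; AND[min(a, b)] → w = 0.10
R2 (z=20.2): calm=0.10, hovering=0.61, ¬below=1−0.29=0.71; AND[min(a, b)] → w = 0.10
R3 (z=86.0): ¬gusty=1−0.37=0.63, above=0.87; AND[min(a, b)] → w = 0.63
Weighted average = (0.10·63.0 + 0.10·20.2 + 0.63·86.0) / (0.10 + 0.10 + 0.63)
  = 62.5000 / 0.8300 = 75.301

75.301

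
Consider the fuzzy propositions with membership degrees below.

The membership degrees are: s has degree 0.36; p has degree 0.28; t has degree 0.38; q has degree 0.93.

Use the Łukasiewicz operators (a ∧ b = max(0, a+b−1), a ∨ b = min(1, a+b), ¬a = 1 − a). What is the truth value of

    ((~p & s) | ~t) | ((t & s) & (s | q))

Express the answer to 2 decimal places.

~p = 1 − 0.28 = 0.72
~p & s = max(0, a+b−1) on (0.72, 0.36) = 0.08
~t = 1 − 0.38 = 0.62
(~p & s) | ~t = min(1, a+b) on (0.08, 0.62) = 0.70
t & s = max(0, a+b−1) on (0.38, 0.36) = 0.00
s | q = min(1, a+b) on (0.36, 0.93) = 1.00
(t & s) & (s | q) = max(0, a+b−1) on (0.00, 1.00) = 0.00
((~p & s) | ~t) | ((t & s) & (s | q)) = min(1, a+b) on (0.70, 0.00) = 0.70

0.70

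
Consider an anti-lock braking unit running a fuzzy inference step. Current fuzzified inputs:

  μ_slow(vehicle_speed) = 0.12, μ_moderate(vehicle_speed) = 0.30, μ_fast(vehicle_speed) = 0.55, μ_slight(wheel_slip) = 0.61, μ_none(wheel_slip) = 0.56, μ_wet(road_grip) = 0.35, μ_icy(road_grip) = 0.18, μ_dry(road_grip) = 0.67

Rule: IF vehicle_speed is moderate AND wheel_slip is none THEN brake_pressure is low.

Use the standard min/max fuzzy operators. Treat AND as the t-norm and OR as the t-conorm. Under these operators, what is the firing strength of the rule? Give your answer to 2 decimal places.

firing strength: moderate=0.30, none=0.56; AND[min(a, b)] → w = 0.30

0.30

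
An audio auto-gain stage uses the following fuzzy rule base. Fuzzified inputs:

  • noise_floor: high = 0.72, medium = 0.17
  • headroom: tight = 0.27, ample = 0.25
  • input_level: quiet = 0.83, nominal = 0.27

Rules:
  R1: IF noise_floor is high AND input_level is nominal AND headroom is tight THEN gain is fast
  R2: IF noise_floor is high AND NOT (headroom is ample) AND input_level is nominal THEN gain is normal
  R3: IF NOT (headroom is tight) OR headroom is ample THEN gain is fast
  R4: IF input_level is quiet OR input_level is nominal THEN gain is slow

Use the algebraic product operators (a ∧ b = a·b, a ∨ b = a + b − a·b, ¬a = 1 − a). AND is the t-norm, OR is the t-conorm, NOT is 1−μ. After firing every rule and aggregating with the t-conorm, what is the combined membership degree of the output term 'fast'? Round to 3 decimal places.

R1: high=0.72, nominal=0.27, tight=0.27; AND[a·b] → w = 0.0525
R2: high=0.72, ¬ample=1−0.25=0.75, nominal=0.27; AND[a·b] → w = 0.1458
R3: ¬tight=1−0.27=0.73, ample=0.25; OR[a + b − a·b] → w = 0.7975
R4: quiet=0.83, nominal=0.27; OR[a + b − a·b] → w = 0.8759
Rules with consequent 'fast': {R1, R3} → strengths 0.0525, 0.7975
Aggregate via t-conorm [a + b − a·b]: 0.8081

0.808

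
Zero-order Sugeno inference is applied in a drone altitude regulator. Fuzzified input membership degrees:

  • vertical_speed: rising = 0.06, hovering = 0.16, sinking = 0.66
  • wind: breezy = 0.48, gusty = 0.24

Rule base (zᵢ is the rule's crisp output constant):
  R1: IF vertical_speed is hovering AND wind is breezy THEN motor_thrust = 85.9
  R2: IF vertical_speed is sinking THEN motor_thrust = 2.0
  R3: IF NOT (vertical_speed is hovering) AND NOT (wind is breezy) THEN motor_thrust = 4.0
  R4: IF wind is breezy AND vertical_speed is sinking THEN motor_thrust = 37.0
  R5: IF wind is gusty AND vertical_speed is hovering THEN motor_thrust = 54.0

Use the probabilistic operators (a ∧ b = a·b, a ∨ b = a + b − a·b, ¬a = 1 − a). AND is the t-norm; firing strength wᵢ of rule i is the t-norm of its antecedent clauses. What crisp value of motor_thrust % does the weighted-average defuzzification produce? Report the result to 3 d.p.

15.345

R1 (z=85.9): hovering=0.16, breezy=0.48; AND[a·b] → w = 0.0768
R2 (z=2.0): sinking=0.66 → w = 0.6600
R3 (z=4.0): ¬hovering=1−0.16=0.84, ¬breezy=1−0.48=0.52; AND[a·b] → w = 0.4368
R4 (z=37.0): breezy=0.48, sinking=0.66; AND[a·b] → w = 0.3168
R5 (z=54.0): gusty=0.24, hovering=0.16; AND[a·b] → w = 0.0384
Weighted average = (0.0768·85.9 + 0.6600·2.0 + 0.4368·4.0 + 0.3168·37.0 + 0.0384·54.0) / (0.0768 + 0.6600 + 0.4368 + 0.3168 + 0.0384)
  = 23.4595 / 1.5288 = 15.345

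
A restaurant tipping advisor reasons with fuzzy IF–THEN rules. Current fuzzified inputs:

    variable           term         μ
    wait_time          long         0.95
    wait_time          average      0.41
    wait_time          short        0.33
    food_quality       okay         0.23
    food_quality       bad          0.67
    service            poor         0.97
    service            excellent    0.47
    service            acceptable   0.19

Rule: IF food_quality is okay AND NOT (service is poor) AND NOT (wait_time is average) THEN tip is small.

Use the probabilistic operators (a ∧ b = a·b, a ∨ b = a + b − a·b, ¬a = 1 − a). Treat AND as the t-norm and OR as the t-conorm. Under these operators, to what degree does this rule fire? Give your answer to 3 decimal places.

0.004

firing strength: okay=0.23, ¬poor=1−0.97=0.03, ¬average=1−0.41=0.59; AND[a·b] → w = 0.0041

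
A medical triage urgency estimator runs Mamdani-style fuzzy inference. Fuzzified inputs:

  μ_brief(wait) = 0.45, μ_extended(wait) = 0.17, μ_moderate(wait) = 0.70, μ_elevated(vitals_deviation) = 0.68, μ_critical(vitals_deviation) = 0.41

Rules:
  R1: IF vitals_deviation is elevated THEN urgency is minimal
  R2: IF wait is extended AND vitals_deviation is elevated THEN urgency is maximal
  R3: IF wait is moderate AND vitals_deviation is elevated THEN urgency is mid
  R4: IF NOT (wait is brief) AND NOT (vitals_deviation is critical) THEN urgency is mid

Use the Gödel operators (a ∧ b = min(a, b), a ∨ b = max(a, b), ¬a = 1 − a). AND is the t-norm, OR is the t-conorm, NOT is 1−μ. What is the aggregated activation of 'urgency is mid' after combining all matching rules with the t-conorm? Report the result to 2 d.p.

R1: elevated=0.68 → w = 0.68
R2: extended=0.17, elevated=0.68; AND[min(a, b)] → w = 0.17
R3: moderate=0.70, elevated=0.68; AND[min(a, b)] → w = 0.68
R4: ¬brief=1−0.45=0.55, ¬critical=1−0.41=0.59; AND[min(a, b)] → w = 0.55
Rules with consequent 'mid': {R3, R4} → strengths 0.68, 0.55
Aggregate via t-conorm [max(a, b)]: 0.68

0.68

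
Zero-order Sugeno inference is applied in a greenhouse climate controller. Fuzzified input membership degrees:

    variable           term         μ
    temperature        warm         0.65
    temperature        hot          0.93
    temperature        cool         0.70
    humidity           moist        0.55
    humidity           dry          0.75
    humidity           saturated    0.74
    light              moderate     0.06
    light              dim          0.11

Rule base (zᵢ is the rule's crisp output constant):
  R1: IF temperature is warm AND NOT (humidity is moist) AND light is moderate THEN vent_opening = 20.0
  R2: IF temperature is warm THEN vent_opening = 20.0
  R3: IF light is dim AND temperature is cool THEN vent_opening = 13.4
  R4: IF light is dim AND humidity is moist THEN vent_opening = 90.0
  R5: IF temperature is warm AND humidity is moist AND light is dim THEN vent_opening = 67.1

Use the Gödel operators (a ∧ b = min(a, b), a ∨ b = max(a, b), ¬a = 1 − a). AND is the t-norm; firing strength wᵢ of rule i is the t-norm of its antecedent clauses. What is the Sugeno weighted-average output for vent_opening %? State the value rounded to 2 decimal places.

31.69

R1 (z=20.0): warm=0.65, ¬moist=1−0.55=0.45, moderate=0.06; AND[min(a, b)] → w = 0.06
R2 (z=20.0): warm=0.65 → w = 0.65
R3 (z=13.4): dim=0.11, cool=0.70; AND[min(a, b)] → w = 0.11
R4 (z=90.0): dim=0.11, moist=0.55; AND[min(a, b)] → w = 0.11
R5 (z=67.1): warm=0.65, moist=0.55, dim=0.11; AND[min(a, b)] → w = 0.11
Weighted average = (0.06·20.0 + 0.65·20.0 + 0.11·13.4 + 0.11·90.0 + 0.11·67.1) / (0.06 + 0.65 + 0.11 + 0.11 + 0.11)
  = 32.9550 / 1.0400 = 31.69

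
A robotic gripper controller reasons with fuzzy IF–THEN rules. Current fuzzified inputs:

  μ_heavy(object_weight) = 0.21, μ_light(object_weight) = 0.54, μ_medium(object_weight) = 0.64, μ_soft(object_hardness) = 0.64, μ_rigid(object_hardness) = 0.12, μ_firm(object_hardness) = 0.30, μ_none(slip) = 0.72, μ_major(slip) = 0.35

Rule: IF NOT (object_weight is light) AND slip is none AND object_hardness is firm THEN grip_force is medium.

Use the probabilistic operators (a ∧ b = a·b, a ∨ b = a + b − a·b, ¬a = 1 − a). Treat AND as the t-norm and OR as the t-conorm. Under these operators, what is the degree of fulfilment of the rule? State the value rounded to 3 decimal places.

0.099

firing strength: ¬light=1−0.54=0.46, none=0.72, firm=0.30; AND[a·b] → w = 0.0994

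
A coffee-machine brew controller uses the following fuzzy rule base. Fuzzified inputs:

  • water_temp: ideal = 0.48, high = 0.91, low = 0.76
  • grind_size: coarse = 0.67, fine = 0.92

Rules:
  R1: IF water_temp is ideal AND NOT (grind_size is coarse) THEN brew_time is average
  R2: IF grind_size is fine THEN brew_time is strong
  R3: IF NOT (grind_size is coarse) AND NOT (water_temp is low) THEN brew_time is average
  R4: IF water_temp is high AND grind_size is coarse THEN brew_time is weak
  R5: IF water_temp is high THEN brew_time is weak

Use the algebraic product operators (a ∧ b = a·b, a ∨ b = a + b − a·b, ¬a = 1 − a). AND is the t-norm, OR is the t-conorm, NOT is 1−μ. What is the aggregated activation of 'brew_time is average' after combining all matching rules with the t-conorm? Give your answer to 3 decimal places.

R1: ideal=0.48, ¬coarse=1−0.67=0.33; AND[a·b] → w = 0.1584
R2: fine=0.92 → w = 0.9200
R3: ¬coarse=1−0.67=0.33, ¬low=1−0.76=0.24; AND[a·b] → w = 0.0792
R4: high=0.91, coarse=0.67; AND[a·b] → w = 0.6097
R5: high=0.91 → w = 0.9100
Rules with consequent 'average': {R1, R3} → strengths 0.1584, 0.0792
Aggregate via t-conorm [a + b − a·b]: 0.2251

0.225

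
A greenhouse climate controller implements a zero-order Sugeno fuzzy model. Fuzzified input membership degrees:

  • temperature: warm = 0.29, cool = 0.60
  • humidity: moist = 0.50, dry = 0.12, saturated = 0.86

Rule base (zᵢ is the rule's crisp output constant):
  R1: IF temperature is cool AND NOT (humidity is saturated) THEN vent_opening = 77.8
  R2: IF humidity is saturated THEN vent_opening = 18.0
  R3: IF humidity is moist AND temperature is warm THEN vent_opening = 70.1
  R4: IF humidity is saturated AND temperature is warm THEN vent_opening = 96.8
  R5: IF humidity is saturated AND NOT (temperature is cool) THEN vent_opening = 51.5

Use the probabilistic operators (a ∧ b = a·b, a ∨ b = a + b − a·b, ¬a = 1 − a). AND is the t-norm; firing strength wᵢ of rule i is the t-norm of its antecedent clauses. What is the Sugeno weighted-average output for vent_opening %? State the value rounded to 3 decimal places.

R1 (z=77.8): cool=0.60, ¬saturated=1−0.86=0.14; AND[a·b] → w = 0.0840
R2 (z=18.0): saturated=0.86 → w = 0.8600
R3 (z=70.1): moist=0.50, warm=0.29; AND[a·b] → w = 0.1450
R4 (z=96.8): saturated=0.86, warm=0.29; AND[a·b] → w = 0.2494
R5 (z=51.5): saturated=0.86, ¬cool=1−0.60=0.40; AND[a·b] → w = 0.3440
Weighted average = (0.0840·77.8 + 0.8600·18.0 + 0.1450·70.1 + 0.2494·96.8 + 0.3440·51.5) / (0.0840 + 0.8600 + 0.1450 + 0.2494 + 0.3440)
  = 74.0376 / 1.6824 = 44.007

44.007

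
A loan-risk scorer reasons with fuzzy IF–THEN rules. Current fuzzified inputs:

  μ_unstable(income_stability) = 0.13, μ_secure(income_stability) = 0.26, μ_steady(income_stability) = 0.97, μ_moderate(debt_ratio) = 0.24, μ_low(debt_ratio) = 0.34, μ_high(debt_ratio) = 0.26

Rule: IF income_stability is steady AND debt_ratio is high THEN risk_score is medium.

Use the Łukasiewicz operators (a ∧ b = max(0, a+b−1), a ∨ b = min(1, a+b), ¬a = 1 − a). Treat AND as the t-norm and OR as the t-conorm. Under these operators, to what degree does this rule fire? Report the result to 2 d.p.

firing strength: steady=0.97, high=0.26; AND[max(0, a+b−1)] → w = 0.23

0.23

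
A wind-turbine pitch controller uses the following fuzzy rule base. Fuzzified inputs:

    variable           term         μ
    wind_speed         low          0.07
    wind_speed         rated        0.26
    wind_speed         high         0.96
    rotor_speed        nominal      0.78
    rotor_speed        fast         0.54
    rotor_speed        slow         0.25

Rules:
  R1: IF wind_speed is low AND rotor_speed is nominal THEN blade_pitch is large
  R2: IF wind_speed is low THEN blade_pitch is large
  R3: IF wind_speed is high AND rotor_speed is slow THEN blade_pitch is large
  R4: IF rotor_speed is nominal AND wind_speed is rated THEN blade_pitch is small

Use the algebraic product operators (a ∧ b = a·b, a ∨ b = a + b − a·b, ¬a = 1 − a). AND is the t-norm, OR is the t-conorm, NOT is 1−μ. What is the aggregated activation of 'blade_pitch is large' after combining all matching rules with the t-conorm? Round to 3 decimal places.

R1: low=0.07, nominal=0.78; AND[a·b] → w = 0.0546
R2: low=0.07 → w = 0.0700
R3: high=0.96, slow=0.25; AND[a·b] → w = 0.2400
R4: nominal=0.78, rated=0.26; AND[a·b] → w = 0.2028
Rules with consequent 'large': {R1, R2, R3} → strengths 0.0546, 0.0700, 0.2400
Aggregate via t-conorm [a + b − a·b]: 0.3318

0.332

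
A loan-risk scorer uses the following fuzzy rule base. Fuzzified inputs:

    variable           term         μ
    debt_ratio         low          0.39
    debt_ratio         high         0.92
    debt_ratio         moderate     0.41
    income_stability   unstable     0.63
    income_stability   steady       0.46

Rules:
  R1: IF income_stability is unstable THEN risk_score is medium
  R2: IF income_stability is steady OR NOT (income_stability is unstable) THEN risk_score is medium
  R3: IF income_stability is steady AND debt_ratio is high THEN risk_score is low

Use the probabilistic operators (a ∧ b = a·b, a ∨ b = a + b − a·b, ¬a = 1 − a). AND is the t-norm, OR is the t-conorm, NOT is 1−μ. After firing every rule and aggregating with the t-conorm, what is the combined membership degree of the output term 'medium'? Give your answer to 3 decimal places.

0.874

R1: unstable=0.63 → w = 0.6300
R2: steady=0.46, ¬unstable=1−0.63=0.37; OR[a + b − a·b] → w = 0.6598
R3: steady=0.46, high=0.92; AND[a·b] → w = 0.4232
Rules with consequent 'medium': {R1, R2} → strengths 0.6300, 0.6598
Aggregate via t-conorm [a + b − a·b]: 0.8741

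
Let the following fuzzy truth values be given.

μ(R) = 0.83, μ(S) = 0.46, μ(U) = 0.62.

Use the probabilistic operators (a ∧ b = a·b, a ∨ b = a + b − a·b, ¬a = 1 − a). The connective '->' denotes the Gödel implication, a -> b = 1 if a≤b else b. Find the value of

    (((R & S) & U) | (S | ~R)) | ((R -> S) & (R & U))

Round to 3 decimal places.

R & S = a·b on (0.8300, 0.4600) = 0.3818
(R & S) & U = a·b on (0.3818, 0.6200) = 0.2367
~R = 1 − 0.8300 = 0.1700
S | ~R = a + b − a·b on (0.4600, 0.1700) = 0.5518
((R & S) & U) | (S | ~R) = a + b − a·b on (0.2367, 0.5518) = 0.6579
R -> S  [Gödel: 1 if a≤b else b] with a=0.8300, b=0.4600 → 0.4600
R & U = a·b on (0.8300, 0.6200) = 0.5146
(R -> S) & (R & U) = a·b on (0.4600, 0.5146) = 0.2367
(((R & S) & U) | (S | ~R)) | ((R -> S) & (R & U)) = a + b − a·b on (0.6579, 0.2367) = 0.7389

0.739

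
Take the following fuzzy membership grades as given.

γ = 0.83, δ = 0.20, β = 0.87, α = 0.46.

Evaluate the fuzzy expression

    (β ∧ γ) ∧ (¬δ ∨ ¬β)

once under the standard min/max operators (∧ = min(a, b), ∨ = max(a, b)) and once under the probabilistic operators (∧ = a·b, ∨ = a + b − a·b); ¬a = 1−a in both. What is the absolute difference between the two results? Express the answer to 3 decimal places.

0.204

Under standard min/max:
  β ∧ γ = min(a, b) on (0.87, 0.83) = 0.83
  ¬δ = 1 − 0.20 = 0.80
  ¬β = 1 − 0.87 = 0.13
  ¬δ ∨ ¬β = max(a, b) on (0.80, 0.13) = 0.80
  (β ∧ γ) ∧ (¬δ ∨ ¬β) = min(a, b) on (0.83, 0.80) = 0.80
  → value = 0.8000
Under probabilistic:
  β ∧ γ = a·b on (0.8700, 0.8300) = 0.7221
  ¬δ = 1 − 0.2000 = 0.8000
  ¬β = 1 − 0.8700 = 0.1300
  ¬δ ∨ ¬β = a + b − a·b on (0.8000, 0.1300) = 0.8260
  (β ∧ γ) ∧ (¬δ ∨ ¬β) = a·b on (0.7221, 0.8260) = 0.5965
  → value = 0.5965
|0.8000 − 0.5965| = 0.204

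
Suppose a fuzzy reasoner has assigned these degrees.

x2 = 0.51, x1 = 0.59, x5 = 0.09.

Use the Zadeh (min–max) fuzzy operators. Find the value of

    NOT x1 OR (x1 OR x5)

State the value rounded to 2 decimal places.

0.59

NOT x1 = 1 − 0.59 = 0.41
x1 OR x5 = max(a, b) on (0.59, 0.09) = 0.59
NOT x1 OR (x1 OR x5) = max(a, b) on (0.41, 0.59) = 0.59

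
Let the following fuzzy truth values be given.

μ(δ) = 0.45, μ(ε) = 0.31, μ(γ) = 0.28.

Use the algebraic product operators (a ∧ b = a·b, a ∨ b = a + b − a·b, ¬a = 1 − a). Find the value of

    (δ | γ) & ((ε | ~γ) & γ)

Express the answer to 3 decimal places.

0.136

δ | γ = a + b − a·b on (0.4500, 0.2800) = 0.6040
~γ = 1 − 0.2800 = 0.7200
ε | ~γ = a + b − a·b on (0.3100, 0.7200) = 0.8068
(ε | ~γ) & γ = a·b on (0.8068, 0.2800) = 0.2259
(δ | γ) & ((ε | ~γ) & γ) = a·b on (0.6040, 0.2259) = 0.1364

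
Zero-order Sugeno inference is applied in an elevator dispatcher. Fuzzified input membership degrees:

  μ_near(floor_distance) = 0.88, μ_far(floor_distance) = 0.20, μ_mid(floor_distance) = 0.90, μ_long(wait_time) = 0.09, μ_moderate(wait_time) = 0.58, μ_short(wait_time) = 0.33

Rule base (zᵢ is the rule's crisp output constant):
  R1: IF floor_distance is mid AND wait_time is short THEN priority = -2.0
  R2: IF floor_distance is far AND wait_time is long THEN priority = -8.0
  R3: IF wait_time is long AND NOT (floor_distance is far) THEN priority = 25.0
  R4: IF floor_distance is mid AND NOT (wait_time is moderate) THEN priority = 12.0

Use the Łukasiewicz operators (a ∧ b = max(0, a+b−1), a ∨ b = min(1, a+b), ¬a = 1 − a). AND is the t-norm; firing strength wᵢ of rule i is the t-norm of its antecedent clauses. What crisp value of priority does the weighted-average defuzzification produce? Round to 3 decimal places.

R1 (z=-2.0): mid=0.90, short=0.33; AND[max(0, a+b−1)] → w = 0.23
R2 (z=-8.0): far=0.20, long=0.09; AND[max(0, a+b−1)] → w = 0.00
R3 (z=25.0): long=0.09, ¬far=1−0.20=0.80; AND[max(0, a+b−1)] → w = 0.00
R4 (z=12.0): mid=0.90, ¬moderate=1−0.58=0.42; AND[max(0, a+b−1)] → w = 0.32
Weighted average = (0.23·-2.0 + 0.00·-8.0 + 0.00·25.0 + 0.32·12.0) / (0.23 + 0.00 + 0.00 + 0.32)
  = 3.3800 / 0.5500 = 6.145

6.145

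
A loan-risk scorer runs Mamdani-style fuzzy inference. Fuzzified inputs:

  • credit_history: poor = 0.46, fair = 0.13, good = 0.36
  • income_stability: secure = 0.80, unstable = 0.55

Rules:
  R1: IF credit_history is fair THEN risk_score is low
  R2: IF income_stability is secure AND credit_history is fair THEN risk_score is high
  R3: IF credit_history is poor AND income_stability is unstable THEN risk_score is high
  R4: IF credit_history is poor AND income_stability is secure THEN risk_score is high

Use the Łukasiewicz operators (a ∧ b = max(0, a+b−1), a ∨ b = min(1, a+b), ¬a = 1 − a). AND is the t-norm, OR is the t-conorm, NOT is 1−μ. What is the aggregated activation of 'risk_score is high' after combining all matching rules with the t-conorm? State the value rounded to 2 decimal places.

0.27

R1: fair=0.13 → w = 0.13
R2: secure=0.80, fair=0.13; AND[max(0, a+b−1)] → w = 0.00
R3: poor=0.46, unstable=0.55; AND[max(0, a+b−1)] → w = 0.01
R4: poor=0.46, secure=0.80; AND[max(0, a+b−1)] → w = 0.26
Rules with consequent 'high': {R2, R3, R4} → strengths 0.00, 0.01, 0.26
Aggregate via t-conorm [min(1, a+b)]: 0.27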